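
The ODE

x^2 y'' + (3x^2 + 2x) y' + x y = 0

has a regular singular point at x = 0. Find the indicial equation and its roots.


Divide by x^2 to reach normal form y'' + P_1(x) y' + P_2(x) y = 0 with P_1(x) = 3 + 2/x and P_2(x) = 1/x.
x = 0 is a singular point because the y'-coefficient 3 + 2/x has a pole at x = 0 and the y-coefficient 1/x has a pole at x = 0.
It is a regular singular point because x P_1(x) = p(x) = 3x + 2 and x^2 P_2(x) = q(x) = x are polynomials, hence analytic at x = 0.
p(0) = 2,  q(0) = 0.
Indicial equation: r(r-1) + p(0) r + q(0) = 0, i.e. r^2 + (p(0) - 1) r + q(0) = 0, i.e. r^2 + 1 r = 0.
Discriminant: (1)^2 - 4(0) = 1, so r = (-1 ± 1)/2.
Solving: r_1 = 0, r_2 = -1.

indicial: r^2 + 1 r = 0; roots r_1 = 0, r_2 = -1


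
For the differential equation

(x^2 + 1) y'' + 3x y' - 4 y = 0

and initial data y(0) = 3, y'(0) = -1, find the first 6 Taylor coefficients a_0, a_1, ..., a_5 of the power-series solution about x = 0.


Ansatz: y(x) = sum_{n>=0} a_n x^n, so y'(x) = sum_{n>=1} n a_n x^(n-1) and y''(x) = sum_{n>=2} n(n-1) a_n x^(n-2).
Substitute into P(x) y'' + Q(x) y' + R(x) y = 0 with P(x) = x^2 + 1, Q(x) = 3x, R(x) = -4, and match powers of x.
Initial conditions: a_0 = 3, a_1 = -1.
Setting the coefficient of each power of x to zero and solving order by order (substituting the coefficients already found):
  x^0: 2 a_2 - 4 a_0 = 0  ->  2 a_2 = 4 a_0 = 12  ->  a_2 = 6
  x^1: 6 a_3 - a_1 = 0  ->  6 a_3 = a_1 = -1  ->  a_3 = -1/6
  x^2: 12 a_4 + 4 a_2 = 0  ->  12 a_4 = -4 a_2 = -24  ->  a_4 = -2
  x^3: 20 a_5 + 11 a_3 = 0  ->  20 a_5 = -11 a_3 = 11/6  ->  a_5 = 11/120
Truncated series: y(x) = 3 - x + 6 x^2 - (1/6) x^3 - 2 x^4 + (11/120) x^5 + O(x^6).

a_0 = 3; a_1 = -1; a_2 = 6; a_3 = -1/6; a_4 = -2; a_5 = 11/120


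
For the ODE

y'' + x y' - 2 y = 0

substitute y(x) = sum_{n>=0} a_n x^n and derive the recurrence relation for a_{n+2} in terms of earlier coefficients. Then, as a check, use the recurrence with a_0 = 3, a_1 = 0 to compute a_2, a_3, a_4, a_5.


Substitute y = sum_n a_n x^n.
y''(x) has coefficient (n+2)(n+1) a_{n+2} at x^n;
x y'(x) has coefficient n a_n at x^n (shift);
-2 y(x) has coefficient -2 a_n at x^n.
Matching x^n: (n+2)(n+1) a_{n+2} + (n - 2) a_n = 0.
Thus a_{n+2} = (-n + 2) / ((n+1)(n+2)) * a_n.

Check with a_0 = 3, a_1 = 0 (apply the recurrence for n = 0, 1, 2, 3): a_0 = 3, a_1 = 0, a_2 = 3, a_3 = 0, a_4 = 0, a_5 = 0.

a_(n+2) = (-n + 2) / ((n+1)(n+2)) * a_n; check: a_0 = 3, a_1 = 0, a_2 = 3, a_3 = 0, a_4 = 0, a_5 = 0


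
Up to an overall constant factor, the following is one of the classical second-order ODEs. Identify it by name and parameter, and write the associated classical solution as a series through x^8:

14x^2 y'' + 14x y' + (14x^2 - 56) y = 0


All three coefficients share the factor 14; dividing through by 14 gives  x^2 y'' + x y' + (x^2 - 4) y = 0.
This matches the Bessel equation x^2 y'' + x y' + (x^2 - nu^2) y = 0 with nu^2 = 4, so nu = 2; the solution bounded at x = 0 is J_2(x).
Frobenius at x = 0: indicial roots ±nu; for r = nu the recurrence k(k + 2nu) c_k = -c_{k-2} gives the standard series J_nu(x) = sum_{k>=0} (-1)^k / (k! (k+nu)!) (x/2)^(2k+nu). Evaluate the first 4 terms:
  k = 0: (-1)^0 / (0! * 2! * 2^2) x^2 = 1/(1*2*4) x^2 = (1/8) x^2
  k = 1: (-1)^1 / (1! * 3! * 2^4) x^4 = -1/(1*6*16) x^4 = (-1/96) x^4
  k = 2: (-1)^2 / (2! * 4! * 2^6) x^6 = 1/(2*24*64) x^6 = (1/3072) x^6
  k = 3: (-1)^3 / (3! * 5! * 2^8) x^8 = -1/(6*120*256) x^8 = (-1/184320) x^8
Hence J_2(x) = -x^8/184320 + x^6/3072 - x^4/96 + x^2/8 + ....

J_2(x); series = -x^8/184320 + x^6/3072 - x^4/96 + x^2/8


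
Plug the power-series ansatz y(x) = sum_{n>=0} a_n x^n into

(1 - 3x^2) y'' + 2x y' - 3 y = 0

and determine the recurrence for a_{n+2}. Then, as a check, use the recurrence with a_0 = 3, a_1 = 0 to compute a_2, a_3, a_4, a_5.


Substitute y = sum_n a_n x^n.
(1 - 3 x^2) y'' contributes (n+2)(n+1) a_{n+2} - 3 n(n-1) a_n at x^n.
2 x y'(x) contributes 2 n a_n at x^n.
-3 y(x) contributes -3 a_n at x^n.
Matching x^n: (n+2)(n+1) a_{n+2} + (-3 n(n-1) + 2 n - 3) a_n = 0.
Thus a_{n+2} = (3 n(n-1) - 2 n + 3) / ((n+1)(n+2)) * a_n.

Check with a_0 = 3, a_1 = 0 (apply the recurrence for n = 0, 1, 2, 3): a_0 = 3, a_1 = 0, a_2 = 9/2, a_3 = 0, a_4 = 15/8, a_5 = 0.

a_(n+2) = (3 n(n-1) - 2 n + 3) / ((n+1)(n+2)) * a_n; check: a_0 = 3, a_1 = 0, a_2 = 9/2, a_3 = 0, a_4 = 15/8, a_5 = 0


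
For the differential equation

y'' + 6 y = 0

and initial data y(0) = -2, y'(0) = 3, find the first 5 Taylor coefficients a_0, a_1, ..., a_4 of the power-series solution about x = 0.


Ansatz: y(x) = sum_{n>=0} a_n x^n, so y'(x) = sum_{n>=1} n a_n x^(n-1) and y''(x) = sum_{n>=2} n(n-1) a_n x^(n-2).
Substitute into P(x) y'' + Q(x) y' + R(x) y = 0 with P(x) = 1, Q(x) = 0, R(x) = 6, and match powers of x.
Initial conditions: a_0 = -2, a_1 = 3.
Setting the coefficient of each power of x to zero and solving order by order (substituting the coefficients already found):
  x^0: 2 a_2 + 6 a_0 = 0  ->  2 a_2 = -6 a_0 = 12  ->  a_2 = 6
  x^1: 6 a_3 + 6 a_1 = 0  ->  6 a_3 = -6 a_1 = -18  ->  a_3 = -3
  x^2: 12 a_4 + 6 a_2 = 0  ->  12 a_4 = -6 a_2 = -36  ->  a_4 = -3
Truncated series: y(x) = -2 + 3 x + 6 x^2 - 3 x^3 - 3 x^4 + O(x^5).

a_0 = -2; a_1 = 3; a_2 = 6; a_3 = -3; a_4 = -3


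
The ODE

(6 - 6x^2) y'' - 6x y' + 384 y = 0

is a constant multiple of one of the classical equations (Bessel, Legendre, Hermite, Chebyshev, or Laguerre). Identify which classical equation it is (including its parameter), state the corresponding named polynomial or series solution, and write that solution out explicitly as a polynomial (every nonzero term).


All three coefficients share the factor 6; dividing through by 6 gives  (1 - x^2) y'' - x y' + 64 y = 0.
This matches the Chebyshev equation (1 - x^2) y'' - x y' + n^2 y = 0 (note the -x y' term, not -2x y') with n^2 = 64, so n = 8; the polynomial solution is T_8(x).
With y = sum_k a_k x^k, matching x^k gives (k+2)(k+1) a_{k+2} = (k^2 - n^2) a_k = (k - 8)(k + 8) a_k. The right side vanishes at k = 8, so the series with the parity of 8 terminates at degree 8.
Standard normalization: leading coefficient of T_n is 2^(n-1), so a_8 = 2^7 = 128. Work downward with a_k = (k+1)(k+2) a_{k+2} / ((k - 8)(k + 8)):
  a_6 = (7)(8)(128) / ((6 - 8)(6 + 8)) = 7168/(-28) = -256
  a_4 = (5)(6)(-256) / ((4 - 8)(4 + 8)) = -7680/(-48) = 160
  a_2 = (3)(4)(160) / ((2 - 8)(2 + 8)) = 1920/(-60) = -32
  a_0 = (1)(2)(-32) / ((0 - 8)(0 + 8)) = -64/(-64) = 1
Hence T_8(x) = 128 x^8 - 256 x^6 + 160 x^4 - 32 x^2 + 1.

T_8(x); series = 128 x^8 - 256 x^6 + 160 x^4 - 32 x^2 + 1


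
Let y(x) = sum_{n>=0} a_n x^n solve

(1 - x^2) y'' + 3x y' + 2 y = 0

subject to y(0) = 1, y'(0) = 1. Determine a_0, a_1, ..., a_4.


Ansatz: y(x) = sum_{n>=0} a_n x^n, so y'(x) = sum_{n>=1} n a_n x^(n-1) and y''(x) = sum_{n>=2} n(n-1) a_n x^(n-2).
Substitute into P(x) y'' + Q(x) y' + R(x) y = 0 with P(x) = 1 - x^2, Q(x) = 3x, R(x) = 2, and match powers of x.
Initial conditions: a_0 = 1, a_1 = 1.
Setting the coefficient of each power of x to zero and solving order by order (substituting the coefficients already found):
  x^0: 2 a_2 + 2 a_0 = 0  ->  2 a_2 = -2 a_0 = -2  ->  a_2 = -1
  x^1: 6 a_3 + 5 a_1 = 0  ->  6 a_3 = -5 a_1 = -5  ->  a_3 = -5/6
  x^2: 12 a_4 + 6 a_2 = 0  ->  12 a_4 = -6 a_2 = 6  ->  a_4 = 1/2
Truncated series: y(x) = 1 + x - x^2 - (5/6) x^3 + (1/2) x^4 + O(x^5).

a_0 = 1; a_1 = 1; a_2 = -1; a_3 = -5/6; a_4 = 1/2


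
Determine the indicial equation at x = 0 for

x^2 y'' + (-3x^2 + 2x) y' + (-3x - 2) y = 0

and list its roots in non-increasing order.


Divide by x^2 to reach normal form y'' + P_1(x) y' + P_2(x) y = 0 with P_1(x) = -3 + 2/x and P_2(x) = -3/x - 2/x^2.
x = 0 is a singular point because the y'-coefficient -3 + 2/x has a pole at x = 0 and the y-coefficient -3/x - 2/x^2 has a pole at x = 0.
It is a regular singular point because x P_1(x) = p(x) = 2 - 3x and x^2 P_2(x) = q(x) = -3x - 2 are polynomials, hence analytic at x = 0.
p(0) = 2,  q(0) = -2.
Indicial equation: r(r-1) + p(0) r + q(0) = 0, i.e. r^2 + (p(0) - 1) r + q(0) = 0, i.e. r^2 + 1 r - 2 = 0.
Discriminant: (1)^2 - 4(-2) = 9, so r = (-1 ± 3)/2.
Solving: r_1 = 1, r_2 = -2.

indicial: r^2 + 1 r - 2 = 0; roots r_1 = 1, r_2 = -2


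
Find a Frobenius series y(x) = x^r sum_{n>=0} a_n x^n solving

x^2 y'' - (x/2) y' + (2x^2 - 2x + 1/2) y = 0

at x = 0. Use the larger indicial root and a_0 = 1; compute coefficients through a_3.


Write in Frobenius form y'' + (p(x)/x) y' + (q(x)/x^2) y = 0:
  p(x) = -1/2,  q(x) = 2x^2 - 2x + 1/2.
Indicial equation: r(r-1) + (-1/2) r + (1/2) = 0 -> roots r_1 = 1, r_2 = 1/2.
Take r = r_1 = 1. Let y(x) = x^r sum_{n>=0} a_n x^n with a_0 = 1.
Substitute y = x^r sum a_n x^n and match x^{r+n}. The recurrence is
  D(n) a_n - 2 a_{n-1} + 2 a_{n-2} = 0,  where D(n) = (r+n)(r+n-1) + (-1/2)(r+n) + (1/2).
  a_n = [2 a_{n-1} - 2 a_{n-2}] / D(n).
Since the indicial polynomial factors as (r - r_1)(r - r_2), D(n) = (r_1 + n - r_1)(r_1 + n - r_2) = n(n + 1/2).
Evaluating step by step (a_0 = 1):
  n = 1: D(1) = 1(1 + 1/2) = 3/2; numerator = 2(1) = 2; a_1 = (2)/(3/2) = 4/3
  n = 2: D(2) = 2(2 + 1/2) = 5; numerator = 2(4/3) - 2(1) = 2/3; a_2 = (2/3)/(5) = 2/15
  n = 3: D(3) = 3(3 + 1/2) = 21/2; numerator = 2(2/15) - 2(4/3) = -12/5; a_3 = (-12/5)/(21/2) = -8/35

r = 1; a_0 = 1; a_1 = 4/3; a_2 = 2/15; a_3 = -8/35


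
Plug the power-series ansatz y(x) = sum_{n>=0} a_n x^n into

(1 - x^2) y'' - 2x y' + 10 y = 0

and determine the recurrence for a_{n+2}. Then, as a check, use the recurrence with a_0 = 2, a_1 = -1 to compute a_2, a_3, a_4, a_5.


Substitute y = sum_n a_n x^n.
(1 - 1 x^2) y'' contributes (n+2)(n+1) a_{n+2} - n(n-1) a_n at x^n.
-2 x y'(x) contributes -2 n a_n at x^n.
10 y(x) contributes 10 a_n at x^n.
Matching x^n: (n+2)(n+1) a_{n+2} + (-n(n-1) - 2 n + 10) a_n = 0.
Thus a_{n+2} = (n(n-1) + 2 n - 10) / ((n+1)(n+2)) * a_n.

Check with a_0 = 2, a_1 = -1 (apply the recurrence for n = 0, 1, 2, 3): a_0 = 2, a_1 = -1, a_2 = -10, a_3 = 4/3, a_4 = 10/3, a_5 = 2/15.

a_(n+2) = (n(n-1) + 2 n - 10) / ((n+1)(n+2)) * a_n; check: a_0 = 2, a_1 = -1, a_2 = -10, a_3 = 4/3, a_4 = 10/3, a_5 = 2/15


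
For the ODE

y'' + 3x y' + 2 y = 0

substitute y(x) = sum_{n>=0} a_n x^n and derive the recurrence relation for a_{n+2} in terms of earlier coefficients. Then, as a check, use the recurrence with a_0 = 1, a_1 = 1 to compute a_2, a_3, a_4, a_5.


Substitute y = sum_n a_n x^n.
y''(x) has coefficient (n+2)(n+1) a_{n+2} at x^n;
3 x y'(x) has coefficient 3 n a_n at x^n (shift);
2 y(x) has coefficient 2 a_n at x^n.
Matching x^n: (n+2)(n+1) a_{n+2} + (3n + 2) a_n = 0.
Thus a_{n+2} = (-3n - 2) / ((n+1)(n+2)) * a_n.

Check with a_0 = 1, a_1 = 1 (apply the recurrence for n = 0, 1, 2, 3): a_0 = 1, a_1 = 1, a_2 = -1, a_3 = -5/6, a_4 = 2/3, a_5 = 11/24.

a_(n+2) = (-3n - 2) / ((n+1)(n+2)) * a_n; check: a_0 = 1, a_1 = 1, a_2 = -1, a_3 = -5/6, a_4 = 2/3, a_5 = 11/24


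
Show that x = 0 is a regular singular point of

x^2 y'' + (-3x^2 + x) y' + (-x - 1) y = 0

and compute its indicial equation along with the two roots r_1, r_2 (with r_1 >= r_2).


Divide by x^2 to reach normal form y'' + P_1(x) y' + P_2(x) y = 0 with P_1(x) = -3 + 1/x and P_2(x) = -1/x - 1/x^2.
x = 0 is a singular point because the y'-coefficient -3 + 1/x has a pole at x = 0 and the y-coefficient -1/x - 1/x^2 has a pole at x = 0.
It is a regular singular point because x P_1(x) = p(x) = 1 - 3x and x^2 P_2(x) = q(x) = -x - 1 are polynomials, hence analytic at x = 0.
p(0) = 1,  q(0) = -1.
Indicial equation: r(r-1) + p(0) r + q(0) = 0, i.e. r^2 + (p(0) - 1) r + q(0) = 0, i.e. r^2 - 1 = 0.
Discriminant: (0)^2 - 4(-1) = 4, so r = (0 ± 2)/2.
Solving: r_1 = 1, r_2 = -1.

indicial: r^2 - 1 = 0; roots r_1 = 1, r_2 = -1


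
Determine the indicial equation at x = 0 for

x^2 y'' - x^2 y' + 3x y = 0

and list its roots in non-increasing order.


Divide by x^2 to reach normal form y'' + P_1(x) y' + P_2(x) y = 0 with P_1(x) = -1 and P_2(x) = 3/x.
x = 0 is a singular point because the y-coefficient 3/x has a pole at x = 0.
It is a regular singular point because x P_1(x) = p(x) = -x and x^2 P_2(x) = q(x) = 3x are polynomials, hence analytic at x = 0.
p(0) = 0,  q(0) = 0.
Indicial equation: r(r-1) + p(0) r + q(0) = 0, i.e. r^2 + (p(0) - 1) r + q(0) = 0, i.e. r^2 - 1 r = 0.
Discriminant: (-1)^2 - 4(0) = 1, so r = (1 ± 1)/2.
Solving: r_1 = 1, r_2 = 0.

indicial: r^2 - 1 r = 0; roots r_1 = 1, r_2 = 0


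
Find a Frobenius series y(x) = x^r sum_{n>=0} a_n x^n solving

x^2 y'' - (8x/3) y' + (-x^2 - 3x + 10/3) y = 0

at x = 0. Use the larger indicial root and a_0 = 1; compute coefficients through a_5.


Write in Frobenius form y'' + (p(x)/x) y' + (q(x)/x^2) y = 0:
  p(x) = -8/3,  q(x) = -x^2 - 3x + 10/3.
Indicial equation: r(r-1) + (-8/3) r + (10/3) = 0 -> roots r_1 = 2, r_2 = 5/3.
Take r = r_1 = 2. Let y(x) = x^r sum_{n>=0} a_n x^n with a_0 = 1.
Substitute y = x^r sum a_n x^n and match x^{r+n}. The recurrence is
  D(n) a_n - 3 a_{n-1} - 1 a_{n-2} = 0,  where D(n) = (r+n)(r+n-1) + (-8/3)(r+n) + (10/3).
  a_n = [3 a_{n-1} + 1 a_{n-2}] / D(n).
Since the indicial polynomial factors as (r - r_1)(r - r_2), D(n) = (r_1 + n - r_1)(r_1 + n - r_2) = n(n + 1/3).
Evaluating step by step (a_0 = 1):
  n = 1: D(1) = 1(1 + 1/3) = 4/3; numerator = 3(1) = 3; a_1 = (3)/(4/3) = 9/4
  n = 2: D(2) = 2(2 + 1/3) = 14/3; numerator = 3(9/4) + 1(1) = 31/4; a_2 = (31/4)/(14/3) = 93/56
  n = 3: D(3) = 3(3 + 1/3) = 10; numerator = 3(93/56) + 1(9/4) = 405/56; a_3 = (405/56)/(10) = 81/112
  n = 4: D(4) = 4(4 + 1/3) = 52/3; numerator = 3(81/112) + 1(93/56) = 429/112; a_4 = (429/112)/(52/3) = 99/448
  n = 5: D(5) = 5(5 + 1/3) = 80/3; numerator = 3(99/448) + 1(81/112) = 621/448; a_5 = (621/448)/(80/3) = 1863/35840

r = 2; a_0 = 1; a_1 = 9/4; a_2 = 93/56; a_3 = 81/112; a_4 = 99/448; a_5 = 1863/35840


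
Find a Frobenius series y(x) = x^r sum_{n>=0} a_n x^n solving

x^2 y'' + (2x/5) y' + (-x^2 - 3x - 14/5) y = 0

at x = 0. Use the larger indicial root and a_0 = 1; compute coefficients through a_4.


Write in Frobenius form y'' + (p(x)/x) y' + (q(x)/x^2) y = 0:
  p(x) = 2/5,  q(x) = -x^2 - 3x - 14/5.
Indicial equation: r(r-1) + (2/5) r + (-14/5) = 0 -> roots r_1 = 2, r_2 = -7/5.
Take r = r_1 = 2. Let y(x) = x^r sum_{n>=0} a_n x^n with a_0 = 1.
Substitute y = x^r sum a_n x^n and match x^{r+n}. The recurrence is
  D(n) a_n - 3 a_{n-1} - 1 a_{n-2} = 0,  where D(n) = (r+n)(r+n-1) + (2/5)(r+n) + (-14/5).
  a_n = [3 a_{n-1} + 1 a_{n-2}] / D(n).
Since the indicial polynomial factors as (r - r_1)(r - r_2), D(n) = (r_1 + n - r_1)(r_1 + n - r_2) = n(n + 17/5).
Evaluating step by step (a_0 = 1):
  n = 1: D(1) = 1(1 + 17/5) = 22/5; numerator = 3(1) = 3; a_1 = (3)/(22/5) = 15/22
  n = 2: D(2) = 2(2 + 17/5) = 54/5; numerator = 3(15/22) + 1(1) = 67/22; a_2 = (67/22)/(54/5) = 335/1188
  n = 3: D(3) = 3(3 + 17/5) = 96/5; numerator = 3(335/1188) + 1(15/22) = 55/36; a_3 = (55/36)/(96/5) = 275/3456
  n = 4: D(4) = 4(4 + 17/5) = 148/5; numerator = 3(275/3456) + 1(335/1188) = 19795/38016; a_4 = (19795/38016)/(148/5) = 2675/152064

r = 2; a_0 = 1; a_1 = 15/22; a_2 = 335/1188; a_3 = 275/3456; a_4 = 2675/152064


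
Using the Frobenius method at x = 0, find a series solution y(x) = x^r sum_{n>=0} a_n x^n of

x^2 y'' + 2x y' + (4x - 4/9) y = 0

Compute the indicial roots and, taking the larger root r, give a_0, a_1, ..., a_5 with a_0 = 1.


Write in Frobenius form y'' + (p(x)/x) y' + (q(x)/x^2) y = 0:
  p(x) = 2,  q(x) = 4x - 4/9.
Indicial equation: r(r-1) + (2) r + (-4/9) = 0 -> roots r_1 = 1/3, r_2 = -4/3.
Take r = r_1 = 1/3. Let y(x) = x^r sum_{n>=0} a_n x^n with a_0 = 1.
Substitute y = x^r sum a_n x^n and match x^{r+n}. The recurrence is
  D(n) a_n + 4 a_{n-1} = 0,  where D(n) = (r+n)(r+n-1) + (2)(r+n) + (-4/9).
  a_n = -4 / D(n) * a_{n-1}.
Since the indicial polynomial factors as (r - r_1)(r - r_2), D(n) = (r_1 + n - r_1)(r_1 + n - r_2) = n(n + 5/3).
Evaluating step by step (a_0 = 1):
  n = 1: D(1) = 1(1 + 5/3) = 8/3; numerator = -4(1) = -4; a_1 = (-4)/(8/3) = -3/2
  n = 2: D(2) = 2(2 + 5/3) = 22/3; numerator = -4(-3/2) = 6; a_2 = (6)/(22/3) = 9/11
  n = 3: D(3) = 3(3 + 5/3) = 14; numerator = -4(9/11) = -36/11; a_3 = (-36/11)/(14) = -18/77
  n = 4: D(4) = 4(4 + 5/3) = 68/3; numerator = -4(-18/77) = 72/77; a_4 = (72/77)/(68/3) = 54/1309
  n = 5: D(5) = 5(5 + 5/3) = 100/3; numerator = -4(54/1309) = -216/1309; a_5 = (-216/1309)/(100/3) = -162/32725

r = 1/3; a_0 = 1; a_1 = -3/2; a_2 = 9/11; a_3 = -18/77; a_4 = 54/1309; a_5 = -162/32725


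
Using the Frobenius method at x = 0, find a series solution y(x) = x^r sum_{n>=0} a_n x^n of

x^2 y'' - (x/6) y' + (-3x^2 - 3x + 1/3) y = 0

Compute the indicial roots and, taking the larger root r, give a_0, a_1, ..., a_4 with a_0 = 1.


Write in Frobenius form y'' + (p(x)/x) y' + (q(x)/x^2) y = 0:
  p(x) = -1/6,  q(x) = -3x^2 - 3x + 1/3.
Indicial equation: r(r-1) + (-1/6) r + (1/3) = 0 -> roots r_1 = 2/3, r_2 = 1/2.
Take r = r_1 = 2/3. Let y(x) = x^r sum_{n>=0} a_n x^n with a_0 = 1.
Substitute y = x^r sum a_n x^n and match x^{r+n}. The recurrence is
  D(n) a_n - 3 a_{n-1} - 3 a_{n-2} = 0,  where D(n) = (r+n)(r+n-1) + (-1/6)(r+n) + (1/3).
  a_n = [3 a_{n-1} + 3 a_{n-2}] / D(n).
Since the indicial polynomial factors as (r - r_1)(r - r_2), D(n) = (r_1 + n - r_1)(r_1 + n - r_2) = n(n + 1/6).
Evaluating step by step (a_0 = 1):
  n = 1: D(1) = 1(1 + 1/6) = 7/6; numerator = 3(1) = 3; a_1 = (3)/(7/6) = 18/7
  n = 2: D(2) = 2(2 + 1/6) = 13/3; numerator = 3(18/7) + 3(1) = 75/7; a_2 = (75/7)/(13/3) = 225/91
  n = 3: D(3) = 3(3 + 1/6) = 19/2; numerator = 3(225/91) + 3(18/7) = 1377/91; a_3 = (1377/91)/(19/2) = 2754/1729
  n = 4: D(4) = 4(4 + 1/6) = 50/3; numerator = 3(2754/1729) + 3(225/91) = 21087/1729; a_4 = (21087/1729)/(50/3) = 63261/86450

r = 2/3; a_0 = 1; a_1 = 18/7; a_2 = 225/91; a_3 = 2754/1729; a_4 = 63261/86450


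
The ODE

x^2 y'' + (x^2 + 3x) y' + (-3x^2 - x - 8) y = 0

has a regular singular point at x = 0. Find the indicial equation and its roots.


Divide by x^2 to reach normal form y'' + P_1(x) y' + P_2(x) y = 0 with P_1(x) = 1 + 3/x and P_2(x) = -3 - 1/x - 8/x^2.
x = 0 is a singular point because the y'-coefficient 1 + 3/x has a pole at x = 0 and the y-coefficient -3 - 1/x - 8/x^2 has a pole at x = 0.
It is a regular singular point because x P_1(x) = p(x) = x + 3 and x^2 P_2(x) = q(x) = -3x^2 - x - 8 are polynomials, hence analytic at x = 0.
p(0) = 3,  q(0) = -8.
Indicial equation: r(r-1) + p(0) r + q(0) = 0, i.e. r^2 + (p(0) - 1) r + q(0) = 0, i.e. r^2 + 2 r - 8 = 0.
Discriminant: (2)^2 - 4(-8) = 36, so r = (-2 ± 6)/2.
Solving: r_1 = 2, r_2 = -4.

indicial: r^2 + 2 r - 8 = 0; roots r_1 = 2, r_2 = -4


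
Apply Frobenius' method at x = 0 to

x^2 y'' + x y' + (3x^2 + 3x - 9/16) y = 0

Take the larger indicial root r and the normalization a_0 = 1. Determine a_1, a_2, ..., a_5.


Write in Frobenius form y'' + (p(x)/x) y' + (q(x)/x^2) y = 0:
  p(x) = 1,  q(x) = 3x^2 + 3x - 9/16.
Indicial equation: r(r-1) + (1) r + (-9/16) = 0 -> roots r_1 = 3/4, r_2 = -3/4.
Take r = r_1 = 3/4. Let y(x) = x^r sum_{n>=0} a_n x^n with a_0 = 1.
Substitute y = x^r sum a_n x^n and match x^{r+n}. The recurrence is
  D(n) a_n + 3 a_{n-1} + 3 a_{n-2} = 0,  where D(n) = (r+n)(r+n-1) + (1)(r+n) + (-9/16).
  a_n = [-3 a_{n-1} - 3 a_{n-2}] / D(n).
Since the indicial polynomial factors as (r - r_1)(r - r_2), D(n) = (r_1 + n - r_1)(r_1 + n - r_2) = n(n + 3/2).
Evaluating step by step (a_0 = 1):
  n = 1: D(1) = 1(1 + 3/2) = 5/2; numerator = -3(1) = -3; a_1 = (-3)/(5/2) = -6/5
  n = 2: D(2) = 2(2 + 3/2) = 7; numerator = -3(-6/5) - 3(1) = 3/5; a_2 = (3/5)/(7) = 3/35
  n = 3: D(3) = 3(3 + 3/2) = 27/2; numerator = -3(3/35) - 3(-6/5) = 117/35; a_3 = (117/35)/(27/2) = 26/105
  n = 4: D(4) = 4(4 + 3/2) = 22; numerator = -3(26/105) - 3(3/35) = -1; a_4 = (-1)/(22) = -1/22
  n = 5: D(5) = 5(5 + 3/2) = 65/2; numerator = -3(-1/22) - 3(26/105) = -467/770; a_5 = (-467/770)/(65/2) = -467/25025

r = 3/4; a_0 = 1; a_1 = -6/5; a_2 = 3/35; a_3 = 26/105; a_4 = -1/22; a_5 = -467/25025


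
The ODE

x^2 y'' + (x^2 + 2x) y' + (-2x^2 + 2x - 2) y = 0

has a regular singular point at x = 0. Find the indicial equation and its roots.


Divide by x^2 to reach normal form y'' + P_1(x) y' + P_2(x) y = 0 with P_1(x) = 1 + 2/x and P_2(x) = -2 + 2/x - 2/x^2.
x = 0 is a singular point because the y'-coefficient 1 + 2/x has a pole at x = 0 and the y-coefficient -2 + 2/x - 2/x^2 has a pole at x = 0.
It is a regular singular point because x P_1(x) = p(x) = x + 2 and x^2 P_2(x) = q(x) = -2x^2 + 2x - 2 are polynomials, hence analytic at x = 0.
p(0) = 2,  q(0) = -2.
Indicial equation: r(r-1) + p(0) r + q(0) = 0, i.e. r^2 + (p(0) - 1) r + q(0) = 0, i.e. r^2 + 1 r - 2 = 0.
Discriminant: (1)^2 - 4(-2) = 9, so r = (-1 ± 3)/2.
Solving: r_1 = 1, r_2 = -2.

indicial: r^2 + 1 r - 2 = 0; roots r_1 = 1, r_2 = -2


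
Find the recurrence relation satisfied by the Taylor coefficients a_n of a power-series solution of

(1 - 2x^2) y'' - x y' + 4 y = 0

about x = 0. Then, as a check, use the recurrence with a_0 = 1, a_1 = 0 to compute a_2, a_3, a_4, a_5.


Substitute y = sum_n a_n x^n.
(1 - 2 x^2) y'' contributes (n+2)(n+1) a_{n+2} - 2 n(n-1) a_n at x^n.
-x y'(x) contributes -n a_n at x^n.
4 y(x) contributes 4 a_n at x^n.
Matching x^n: (n+2)(n+1) a_{n+2} + (-2 n(n-1) - n + 4) a_n = 0.
Thus a_{n+2} = (2 n(n-1) + n - 4) / ((n+1)(n+2)) * a_n.

Check with a_0 = 1, a_1 = 0 (apply the recurrence for n = 0, 1, 2, 3): a_0 = 1, a_1 = 0, a_2 = -2, a_3 = 0, a_4 = -1/3, a_5 = 0.

a_(n+2) = (2 n(n-1) + n - 4) / ((n+1)(n+2)) * a_n; check: a_0 = 1, a_1 = 0, a_2 = -2, a_3 = 0, a_4 = -1/3, a_5 = 0


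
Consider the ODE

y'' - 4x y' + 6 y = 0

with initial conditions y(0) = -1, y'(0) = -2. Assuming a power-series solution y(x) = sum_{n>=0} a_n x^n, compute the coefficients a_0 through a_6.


Ansatz: y(x) = sum_{n>=0} a_n x^n, so y'(x) = sum_{n>=1} n a_n x^(n-1) and y''(x) = sum_{n>=2} n(n-1) a_n x^(n-2).
Substitute into P(x) y'' + Q(x) y' + R(x) y = 0 with P(x) = 1, Q(x) = -4x, R(x) = 6, and match powers of x.
Initial conditions: a_0 = -1, a_1 = -2.
Setting the coefficient of each power of x to zero and solving order by order (substituting the coefficients already found):
  x^0: 2 a_2 + 6 a_0 = 0  ->  2 a_2 = -6 a_0 = 6  ->  a_2 = 3
  x^1: 6 a_3 + 2 a_1 = 0  ->  6 a_3 = -2 a_1 = 4  ->  a_3 = 2/3
  x^2: 12 a_4 - 2 a_2 = 0  ->  12 a_4 = 2 a_2 = 6  ->  a_4 = 1/2
  x^3: 20 a_5 - 6 a_3 = 0  ->  20 a_5 = 6 a_3 = 4  ->  a_5 = 1/5
  x^4: 30 a_6 - 10 a_4 = 0  ->  30 a_6 = 10 a_4 = 5  ->  a_6 = 1/6
Truncated series: y(x) = -1 - 2 x + 3 x^2 + (2/3) x^3 + (1/2) x^4 + (1/5) x^5 + (1/6) x^6 + O(x^7).

a_0 = -1; a_1 = -2; a_2 = 3; a_3 = 2/3; a_4 = 1/2; a_5 = 1/5; a_6 = 1/6


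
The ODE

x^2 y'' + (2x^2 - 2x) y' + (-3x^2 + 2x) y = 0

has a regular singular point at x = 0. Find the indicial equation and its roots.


Divide by x^2 to reach normal form y'' + P_1(x) y' + P_2(x) y = 0 with P_1(x) = 2 - 2/x and P_2(x) = -3 + 2/x.
x = 0 is a singular point because the y'-coefficient 2 - 2/x has a pole at x = 0 and the y-coefficient -3 + 2/x has a pole at x = 0.
It is a regular singular point because x P_1(x) = p(x) = 2x - 2 and x^2 P_2(x) = q(x) = -3x^2 + 2x are polynomials, hence analytic at x = 0.
p(0) = -2,  q(0) = 0.
Indicial equation: r(r-1) + p(0) r + q(0) = 0, i.e. r^2 + (p(0) - 1) r + q(0) = 0, i.e. r^2 - 3 r = 0.
Discriminant: (-3)^2 - 4(0) = 9, so r = (3 ± 3)/2.
Solving: r_1 = 3, r_2 = 0.

indicial: r^2 - 3 r = 0; roots r_1 = 3, r_2 = 0


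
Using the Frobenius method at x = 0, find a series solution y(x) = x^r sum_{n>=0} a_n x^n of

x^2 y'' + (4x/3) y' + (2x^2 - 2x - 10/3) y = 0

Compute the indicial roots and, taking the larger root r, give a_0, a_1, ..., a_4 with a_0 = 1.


Write in Frobenius form y'' + (p(x)/x) y' + (q(x)/x^2) y = 0:
  p(x) = 4/3,  q(x) = 2x^2 - 2x - 10/3.
Indicial equation: r(r-1) + (4/3) r + (-10/3) = 0 -> roots r_1 = 5/3, r_2 = -2.
Take r = r_1 = 5/3. Let y(x) = x^r sum_{n>=0} a_n x^n with a_0 = 1.
Substitute y = x^r sum a_n x^n and match x^{r+n}. The recurrence is
  D(n) a_n - 2 a_{n-1} + 2 a_{n-2} = 0,  where D(n) = (r+n)(r+n-1) + (4/3)(r+n) + (-10/3).
  a_n = [2 a_{n-1} - 2 a_{n-2}] / D(n).
Since the indicial polynomial factors as (r - r_1)(r - r_2), D(n) = (r_1 + n - r_1)(r_1 + n - r_2) = n(n + 11/3).
Evaluating step by step (a_0 = 1):
  n = 1: D(1) = 1(1 + 11/3) = 14/3; numerator = 2(1) = 2; a_1 = (2)/(14/3) = 3/7
  n = 2: D(2) = 2(2 + 11/3) = 34/3; numerator = 2(3/7) - 2(1) = -8/7; a_2 = (-8/7)/(34/3) = -12/119
  n = 3: D(3) = 3(3 + 11/3) = 20; numerator = 2(-12/119) - 2(3/7) = -18/17; a_3 = (-18/17)/(20) = -9/170
  n = 4: D(4) = 4(4 + 11/3) = 92/3; numerator = 2(-9/170) - 2(-12/119) = 57/595; a_4 = (57/595)/(92/3) = 171/54740

r = 5/3; a_0 = 1; a_1 = 3/7; a_2 = -12/119; a_3 = -9/170; a_4 = 171/54740


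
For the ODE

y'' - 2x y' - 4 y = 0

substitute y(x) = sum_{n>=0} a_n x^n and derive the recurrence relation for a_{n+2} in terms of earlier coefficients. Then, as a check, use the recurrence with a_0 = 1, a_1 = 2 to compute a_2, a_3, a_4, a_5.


Substitute y = sum_n a_n x^n.
y''(x) has coefficient (n+2)(n+1) a_{n+2} at x^n;
-2 x y'(x) has coefficient -2 n a_n at x^n (shift);
-4 y(x) has coefficient -4 a_n at x^n.
Matching x^n: (n+2)(n+1) a_{n+2} + (-2n - 4) a_n = 0.
Thus a_{n+2} = (2n + 4) / ((n+1)(n+2)) * a_n.

Check with a_0 = 1, a_1 = 2 (apply the recurrence for n = 0, 1, 2, 3): a_0 = 1, a_1 = 2, a_2 = 2, a_3 = 2, a_4 = 4/3, a_5 = 1.

a_(n+2) = (2n + 4) / ((n+1)(n+2)) * a_n; check: a_0 = 1, a_1 = 2, a_2 = 2, a_3 = 2, a_4 = 4/3, a_5 = 1


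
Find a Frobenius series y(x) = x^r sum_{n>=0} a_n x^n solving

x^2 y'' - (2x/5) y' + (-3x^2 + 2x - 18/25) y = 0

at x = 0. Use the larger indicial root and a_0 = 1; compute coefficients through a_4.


Write in Frobenius form y'' + (p(x)/x) y' + (q(x)/x^2) y = 0:
  p(x) = -2/5,  q(x) = -3x^2 + 2x - 18/25.
Indicial equation: r(r-1) + (-2/5) r + (-18/25) = 0 -> roots r_1 = 9/5, r_2 = -2/5.
Take r = r_1 = 9/5. Let y(x) = x^r sum_{n>=0} a_n x^n with a_0 = 1.
Substitute y = x^r sum a_n x^n and match x^{r+n}. The recurrence is
  D(n) a_n + 2 a_{n-1} - 3 a_{n-2} = 0,  where D(n) = (r+n)(r+n-1) + (-2/5)(r+n) + (-18/25).
  a_n = [-2 a_{n-1} + 3 a_{n-2}] / D(n).
Since the indicial polynomial factors as (r - r_1)(r - r_2), D(n) = (r_1 + n - r_1)(r_1 + n - r_2) = n(n + 11/5).
Evaluating step by step (a_0 = 1):
  n = 1: D(1) = 1(1 + 11/5) = 16/5; numerator = -2(1) = -2; a_1 = (-2)/(16/5) = -5/8
  n = 2: D(2) = 2(2 + 11/5) = 42/5; numerator = -2(-5/8) + 3(1) = 17/4; a_2 = (17/4)/(42/5) = 85/168
  n = 3: D(3) = 3(3 + 11/5) = 78/5; numerator = -2(85/168) + 3(-5/8) = -485/168; a_3 = (-485/168)/(78/5) = -2425/13104
  n = 4: D(4) = 4(4 + 11/5) = 124/5; numerator = -2(-2425/13104) + 3(85/168) = 6185/3276; a_4 = (6185/3276)/(124/5) = 30925/406224

r = 9/5; a_0 = 1; a_1 = -5/8; a_2 = 85/168; a_3 = -2425/13104; a_4 = 30925/406224


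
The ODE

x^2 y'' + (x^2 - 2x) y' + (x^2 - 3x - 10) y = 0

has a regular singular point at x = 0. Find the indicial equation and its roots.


Divide by x^2 to reach normal form y'' + P_1(x) y' + P_2(x) y = 0 with P_1(x) = 1 - 2/x and P_2(x) = 1 - 3/x - 10/x^2.
x = 0 is a singular point because the y'-coefficient 1 - 2/x has a pole at x = 0 and the y-coefficient 1 - 3/x - 10/x^2 has a pole at x = 0.
It is a regular singular point because x P_1(x) = p(x) = x - 2 and x^2 P_2(x) = q(x) = x^2 - 3x - 10 are polynomials, hence analytic at x = 0.
p(0) = -2,  q(0) = -10.
Indicial equation: r(r-1) + p(0) r + q(0) = 0, i.e. r^2 + (p(0) - 1) r + q(0) = 0, i.e. r^2 - 3 r - 10 = 0.
Discriminant: (-3)^2 - 4(-10) = 49, so r = (3 ± 7)/2.
Solving: r_1 = 5, r_2 = -2.

indicial: r^2 - 3 r - 10 = 0; roots r_1 = 5, r_2 = -2


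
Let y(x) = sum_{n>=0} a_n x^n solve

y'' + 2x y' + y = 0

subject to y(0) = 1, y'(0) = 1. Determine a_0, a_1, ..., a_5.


Ansatz: y(x) = sum_{n>=0} a_n x^n, so y'(x) = sum_{n>=1} n a_n x^(n-1) and y''(x) = sum_{n>=2} n(n-1) a_n x^(n-2).
Substitute into P(x) y'' + Q(x) y' + R(x) y = 0 with P(x) = 1, Q(x) = 2x, R(x) = 1, and match powers of x.
Initial conditions: a_0 = 1, a_1 = 1.
Setting the coefficient of each power of x to zero and solving order by order (substituting the coefficients already found):
  x^0: 2 a_2 + a_0 = 0  ->  2 a_2 = -a_0 = -1  ->  a_2 = -1/2
  x^1: 6 a_3 + 3 a_1 = 0  ->  6 a_3 = -3 a_1 = -3  ->  a_3 = -1/2
  x^2: 12 a_4 + 5 a_2 = 0  ->  12 a_4 = -5 a_2 = 5/2  ->  a_4 = 5/24
  x^3: 20 a_5 + 7 a_3 = 0  ->  20 a_5 = -7 a_3 = 7/2  ->  a_5 = 7/40
Truncated series: y(x) = 1 + x - (1/2) x^2 - (1/2) x^3 + (5/24) x^4 + (7/40) x^5 + O(x^6).

a_0 = 1; a_1 = 1; a_2 = -1/2; a_3 = -1/2; a_4 = 5/24; a_5 = 7/40


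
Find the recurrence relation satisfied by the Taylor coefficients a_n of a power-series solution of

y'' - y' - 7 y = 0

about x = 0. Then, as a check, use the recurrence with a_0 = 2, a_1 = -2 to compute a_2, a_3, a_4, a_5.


Substitute y = sum_n a_n x^n.
y''(x) has coefficient (n+2)(n+1) a_{n+2} at x^n;
-y'(x) has coefficient -(n+1) a_{n+1} at x^n;
-7 y(x) has coefficient -7 a_n at x^n.
Matching x^n: (n+2)(n+1) a_{n+2} - (n+1) a_{n+1} - 7 a_n = 0.
Thus a_{n+2} = [(n+1) a_{n+1} + 7 a_n] / ((n+1)(n+2)).

Check with a_0 = 2, a_1 = -2 (apply the recurrence for n = 0, 1, 2, 3): a_0 = 2, a_1 = -2, a_2 = 6, a_3 = -1/3, a_4 = 41/12, a_5 = 17/30.

a_(n+2) = [(n+1) a_(n+1) + 7 a_n] / ((n+1)(n+2)); check: a_0 = 2, a_1 = -2, a_2 = 6, a_3 = -1/3, a_4 = 41/12, a_5 = 17/30


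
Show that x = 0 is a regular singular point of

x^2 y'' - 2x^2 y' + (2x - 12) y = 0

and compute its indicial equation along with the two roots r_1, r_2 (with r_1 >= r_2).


Divide by x^2 to reach normal form y'' + P_1(x) y' + P_2(x) y = 0 with P_1(x) = -2 and P_2(x) = 2/x - 12/x^2.
x = 0 is a singular point because the y-coefficient 2/x - 12/x^2 has a pole at x = 0.
It is a regular singular point because x P_1(x) = p(x) = -2x and x^2 P_2(x) = q(x) = 2x - 12 are polynomials, hence analytic at x = 0.
p(0) = 0,  q(0) = -12.
Indicial equation: r(r-1) + p(0) r + q(0) = 0, i.e. r^2 + (p(0) - 1) r + q(0) = 0, i.e. r^2 - 1 r - 12 = 0.
Discriminant: (-1)^2 - 4(-12) = 49, so r = (1 ± 7)/2.
Solving: r_1 = 4, r_2 = -3.

indicial: r^2 - 1 r - 12 = 0; roots r_1 = 4, r_2 = -3


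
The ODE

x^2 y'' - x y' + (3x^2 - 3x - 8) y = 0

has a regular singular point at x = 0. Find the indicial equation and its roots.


Divide by x^2 to reach normal form y'' + P_1(x) y' + P_2(x) y = 0 with P_1(x) = -1/x and P_2(x) = 3 - 3/x - 8/x^2.
x = 0 is a singular point because the y'-coefficient -1/x has a pole at x = 0 and the y-coefficient 3 - 3/x - 8/x^2 has a pole at x = 0.
It is a regular singular point because x P_1(x) = p(x) = -1 and x^2 P_2(x) = q(x) = 3x^2 - 3x - 8 are polynomials, hence analytic at x = 0.
p(0) = -1,  q(0) = -8.
Indicial equation: r(r-1) + p(0) r + q(0) = 0, i.e. r^2 + (p(0) - 1) r + q(0) = 0, i.e. r^2 - 2 r - 8 = 0.
Discriminant: (-2)^2 - 4(-8) = 36, so r = (2 ± 6)/2.
Solving: r_1 = 4, r_2 = -2.

indicial: r^2 - 2 r - 8 = 0; roots r_1 = 4, r_2 = -2


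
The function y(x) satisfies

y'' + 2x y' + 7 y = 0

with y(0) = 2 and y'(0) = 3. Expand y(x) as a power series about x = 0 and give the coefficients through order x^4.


Ansatz: y(x) = sum_{n>=0} a_n x^n, so y'(x) = sum_{n>=1} n a_n x^(n-1) and y''(x) = sum_{n>=2} n(n-1) a_n x^(n-2).
Substitute into P(x) y'' + Q(x) y' + R(x) y = 0 with P(x) = 1, Q(x) = 2x, R(x) = 7, and match powers of x.
Initial conditions: a_0 = 2, a_1 = 3.
Setting the coefficient of each power of x to zero and solving order by order (substituting the coefficients already found):
  x^0: 2 a_2 + 7 a_0 = 0  ->  2 a_2 = -7 a_0 = -14  ->  a_2 = -7
  x^1: 6 a_3 + 9 a_1 = 0  ->  6 a_3 = -9 a_1 = -27  ->  a_3 = -9/2
  x^2: 12 a_4 + 11 a_2 = 0  ->  12 a_4 = -11 a_2 = 77  ->  a_4 = 77/12
Truncated series: y(x) = 2 + 3 x - 7 x^2 - (9/2) x^3 + (77/12) x^4 + O(x^5).

a_0 = 2; a_1 = 3; a_2 = -7; a_3 = -9/2; a_4 = 77/12


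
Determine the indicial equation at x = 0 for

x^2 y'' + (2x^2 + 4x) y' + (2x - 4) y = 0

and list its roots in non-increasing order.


Divide by x^2 to reach normal form y'' + P_1(x) y' + P_2(x) y = 0 with P_1(x) = 2 + 4/x and P_2(x) = 2/x - 4/x^2.
x = 0 is a singular point because the y'-coefficient 2 + 4/x has a pole at x = 0 and the y-coefficient 2/x - 4/x^2 has a pole at x = 0.
It is a regular singular point because x P_1(x) = p(x) = 2x + 4 and x^2 P_2(x) = q(x) = 2x - 4 are polynomials, hence analytic at x = 0.
p(0) = 4,  q(0) = -4.
Indicial equation: r(r-1) + p(0) r + q(0) = 0, i.e. r^2 + (p(0) - 1) r + q(0) = 0, i.e. r^2 + 3 r - 4 = 0.
Discriminant: (3)^2 - 4(-4) = 25, so r = (-3 ± 5)/2.
Solving: r_1 = 1, r_2 = -4.

indicial: r^2 + 3 r - 4 = 0; roots r_1 = 1, r_2 = -4


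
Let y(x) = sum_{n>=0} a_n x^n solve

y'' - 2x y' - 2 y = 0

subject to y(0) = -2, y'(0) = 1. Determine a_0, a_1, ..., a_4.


Ansatz: y(x) = sum_{n>=0} a_n x^n, so y'(x) = sum_{n>=1} n a_n x^(n-1) and y''(x) = sum_{n>=2} n(n-1) a_n x^(n-2).
Substitute into P(x) y'' + Q(x) y' + R(x) y = 0 with P(x) = 1, Q(x) = -2x, R(x) = -2, and match powers of x.
Initial conditions: a_0 = -2, a_1 = 1.
Setting the coefficient of each power of x to zero and solving order by order (substituting the coefficients already found):
  x^0: 2 a_2 - 2 a_0 = 0  ->  2 a_2 = 2 a_0 = -4  ->  a_2 = -2
  x^1: 6 a_3 - 4 a_1 = 0  ->  6 a_3 = 4 a_1 = 4  ->  a_3 = 2/3
  x^2: 12 a_4 - 6 a_2 = 0  ->  12 a_4 = 6 a_2 = -12  ->  a_4 = -1
Truncated series: y(x) = -2 + x - 2 x^2 + (2/3) x^3 - x^4 + O(x^5).

a_0 = -2; a_1 = 1; a_2 = -2; a_3 = 2/3; a_4 = -1


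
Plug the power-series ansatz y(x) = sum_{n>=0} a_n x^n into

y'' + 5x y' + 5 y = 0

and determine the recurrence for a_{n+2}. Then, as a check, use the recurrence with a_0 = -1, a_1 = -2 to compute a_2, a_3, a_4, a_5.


Substitute y = sum_n a_n x^n.
y''(x) has coefficient (n+2)(n+1) a_{n+2} at x^n;
5 x y'(x) has coefficient 5 n a_n at x^n (shift);
5 y(x) has coefficient 5 a_n at x^n.
Matching x^n: (n+2)(n+1) a_{n+2} + (5n + 5) a_n = 0.
Thus a_{n+2} = (-5n - 5) / ((n+1)(n+2)) * a_n.

Check with a_0 = -1, a_1 = -2 (apply the recurrence for n = 0, 1, 2, 3): a_0 = -1, a_1 = -2, a_2 = 5/2, a_3 = 10/3, a_4 = -25/8, a_5 = -10/3.

a_(n+2) = (-5n - 5) / ((n+1)(n+2)) * a_n; check: a_0 = -1, a_1 = -2, a_2 = 5/2, a_3 = 10/3, a_4 = -25/8, a_5 = -10/3


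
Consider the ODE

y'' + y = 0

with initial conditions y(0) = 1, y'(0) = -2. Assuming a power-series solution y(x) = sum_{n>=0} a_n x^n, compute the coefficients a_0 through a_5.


Ansatz: y(x) = sum_{n>=0} a_n x^n, so y'(x) = sum_{n>=1} n a_n x^(n-1) and y''(x) = sum_{n>=2} n(n-1) a_n x^(n-2).
Substitute into P(x) y'' + Q(x) y' + R(x) y = 0 with P(x) = 1, Q(x) = 0, R(x) = 1, and match powers of x.
Initial conditions: a_0 = 1, a_1 = -2.
Setting the coefficient of each power of x to zero and solving order by order (substituting the coefficients already found):
  x^0: 2 a_2 + a_0 = 0  ->  2 a_2 = -a_0 = -1  ->  a_2 = -1/2
  x^1: 6 a_3 + a_1 = 0  ->  6 a_3 = -a_1 = 2  ->  a_3 = 1/3
  x^2: 12 a_4 + a_2 = 0  ->  12 a_4 = -a_2 = 1/2  ->  a_4 = 1/24
  x^3: 20 a_5 + a_3 = 0  ->  20 a_5 = -a_3 = -1/3  ->  a_5 = -1/60
Truncated series: y(x) = 1 - 2 x - (1/2) x^2 + (1/3) x^3 + (1/24) x^4 - (1/60) x^5 + O(x^6).

a_0 = 1; a_1 = -2; a_2 = -1/2; a_3 = 1/3; a_4 = 1/24; a_5 = -1/60


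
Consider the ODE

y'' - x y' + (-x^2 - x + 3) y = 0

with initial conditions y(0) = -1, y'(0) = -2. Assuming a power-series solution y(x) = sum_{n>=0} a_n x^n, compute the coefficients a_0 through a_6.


Ansatz: y(x) = sum_{n>=0} a_n x^n, so y'(x) = sum_{n>=1} n a_n x^(n-1) and y''(x) = sum_{n>=2} n(n-1) a_n x^(n-2).
Substitute into P(x) y'' + Q(x) y' + R(x) y = 0 with P(x) = 1, Q(x) = -x, R(x) = -x^2 - x + 3, and match powers of x.
Initial conditions: a_0 = -1, a_1 = -2.
Setting the coefficient of each power of x to zero and solving order by order (substituting the coefficients already found):
  x^0: 2 a_2 + 3 a_0 = 0  ->  2 a_2 = -3 a_0 = 3  ->  a_2 = 3/2
  x^1: 6 a_3 + 2 a_1 - a_0 = 0  ->  6 a_3 = -2 a_1 + a_0 = 3  ->  a_3 = 1/2
  x^2: 12 a_4 + a_2 - a_1 - a_0 = 0  ->  12 a_4 = -a_2 + a_1 + a_0 = -9/2  ->  a_4 = -3/8
  x^3: 20 a_5 - a_2 - a_1 = 0  ->  20 a_5 = a_2 + a_1 = -1/2  ->  a_5 = -1/40
  x^4: 30 a_6 - a_4 - a_3 - a_2 = 0  ->  30 a_6 = a_4 + a_3 + a_2 = 13/8  ->  a_6 = 13/240
Truncated series: y(x) = -1 - 2 x + (3/2) x^2 + (1/2) x^3 - (3/8) x^4 - (1/40) x^5 + (13/240) x^6 + O(x^7).

a_0 = -1; a_1 = -2; a_2 = 3/2; a_3 = 1/2; a_4 = -3/8; a_5 = -1/40; a_6 = 13/240


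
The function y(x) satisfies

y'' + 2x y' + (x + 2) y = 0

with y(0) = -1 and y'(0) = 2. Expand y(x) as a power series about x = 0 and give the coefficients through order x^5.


Ansatz: y(x) = sum_{n>=0} a_n x^n, so y'(x) = sum_{n>=1} n a_n x^(n-1) and y''(x) = sum_{n>=2} n(n-1) a_n x^(n-2).
Substitute into P(x) y'' + Q(x) y' + R(x) y = 0 with P(x) = 1, Q(x) = 2x, R(x) = x + 2, and match powers of x.
Initial conditions: a_0 = -1, a_1 = 2.
Setting the coefficient of each power of x to zero and solving order by order (substituting the coefficients already found):
  x^0: 2 a_2 + 2 a_0 = 0  ->  2 a_2 = -2 a_0 = 2  ->  a_2 = 1
  x^1: 6 a_3 + 4 a_1 + a_0 = 0  ->  6 a_3 = -4 a_1 - a_0 = -7  ->  a_3 = -7/6
  x^2: 12 a_4 + 6 a_2 + a_1 = 0  ->  12 a_4 = -6 a_2 - a_1 = -8  ->  a_4 = -2/3
  x^3: 20 a_5 + 8 a_3 + a_2 = 0  ->  20 a_5 = -8 a_3 - a_2 = 25/3  ->  a_5 = 5/12
Truncated series: y(x) = -1 + 2 x + x^2 - (7/6) x^3 - (2/3) x^4 + (5/12) x^5 + O(x^6).

a_0 = -1; a_1 = 2; a_2 = 1; a_3 = -7/6; a_4 = -2/3; a_5 = 5/12


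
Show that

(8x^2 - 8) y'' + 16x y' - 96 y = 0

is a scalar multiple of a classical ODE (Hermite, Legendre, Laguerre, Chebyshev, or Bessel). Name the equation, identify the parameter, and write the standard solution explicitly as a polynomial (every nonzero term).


All three coefficients share the factor -8; dividing through by -8 gives  (1 - x^2) y'' - 2x y' + 12 y = 0.
This matches the Legendre equation (1 - x^2) y'' - 2x y' + n(n+1) y = 0 (note the -2x y' term) with n(n+1) = 12, so n = 3; the polynomial solution is P_3(x).
With y = sum_k a_k x^k, matching x^k gives (k+2)(k+1) a_{k+2} = [k(k+1) - n(n+1)] a_k = (k - 3)(k + 4) a_k. The right side vanishes at k = 3, so the series with the parity of 3 terminates at degree 3.
Standard normalization (P_n(1) = 1): leading coefficient (2n)!/(2^n (n!)^2) = 720/(8*36) = 5/2, so a_3 = 5/2. Work downward with a_k = (k+1)(k+2) a_{k+2} / ((k - 3)(k + 4)):
  a_1 = (2)(3)(5/2) / ((1 - 3)(1 + 4)) = 15/(-10) = -3/2
Hence P_3(x) = 5 x^3/2 - 3 x/2.

P_3(x); series = 5 x^3/2 - 3 x/2


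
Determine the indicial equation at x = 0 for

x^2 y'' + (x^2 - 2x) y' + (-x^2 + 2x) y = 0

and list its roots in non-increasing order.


Divide by x^2 to reach normal form y'' + P_1(x) y' + P_2(x) y = 0 with P_1(x) = 1 - 2/x and P_2(x) = -1 + 2/x.
x = 0 is a singular point because the y'-coefficient 1 - 2/x has a pole at x = 0 and the y-coefficient -1 + 2/x has a pole at x = 0.
It is a regular singular point because x P_1(x) = p(x) = x - 2 and x^2 P_2(x) = q(x) = -x^2 + 2x are polynomials, hence analytic at x = 0.
p(0) = -2,  q(0) = 0.
Indicial equation: r(r-1) + p(0) r + q(0) = 0, i.e. r^2 + (p(0) - 1) r + q(0) = 0, i.e. r^2 - 3 r = 0.
Discriminant: (-3)^2 - 4(0) = 9, so r = (3 ± 3)/2.
Solving: r_1 = 3, r_2 = 0.

indicial: r^2 - 3 r = 0; roots r_1 = 3, r_2 = 0


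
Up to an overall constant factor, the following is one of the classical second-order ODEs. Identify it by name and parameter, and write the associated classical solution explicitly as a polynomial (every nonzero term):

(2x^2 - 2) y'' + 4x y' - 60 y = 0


All three coefficients share the factor -2; dividing through by -2 gives  (1 - x^2) y'' - 2x y' + 30 y = 0.
This matches the Legendre equation (1 - x^2) y'' - 2x y' + n(n+1) y = 0 (note the -2x y' term) with n(n+1) = 30, so n = 5; the polynomial solution is P_5(x).
With y = sum_k a_k x^k, matching x^k gives (k+2)(k+1) a_{k+2} = [k(k+1) - n(n+1)] a_k = (k - 5)(k + 6) a_k. The right side vanishes at k = 5, so the series with the parity of 5 terminates at degree 5.
Standard normalization (P_n(1) = 1): leading coefficient (2n)!/(2^n (n!)^2) = 3628800/(32*14400) = 63/8, so a_5 = 63/8. Work downward with a_k = (k+1)(k+2) a_{k+2} / ((k - 5)(k + 6)):
  a_3 = (4)(5)(63/8) / ((3 - 5)(3 + 6)) = (315/2)/(-18) = -35/4
  a_1 = (2)(3)(-35/4) / ((1 - 5)(1 + 6)) = (-105/2)/(-28) = 15/8
Hence P_5(x) = 63 x^5/8 - 35 x^3/4 + 15 x/8.

P_5(x); series = 63 x^5/8 - 35 x^3/4 + 15 x/8


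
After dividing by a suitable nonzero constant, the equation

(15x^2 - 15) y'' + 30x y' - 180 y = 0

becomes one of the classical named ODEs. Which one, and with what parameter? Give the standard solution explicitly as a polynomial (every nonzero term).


All three coefficients share the factor -15; dividing through by -15 gives  (1 - x^2) y'' - 2x y' + 12 y = 0.
This matches the Legendre equation (1 - x^2) y'' - 2x y' + n(n+1) y = 0 (note the -2x y' term) with n(n+1) = 12, so n = 3; the polynomial solution is P_3(x).
With y = sum_k a_k x^k, matching x^k gives (k+2)(k+1) a_{k+2} = [k(k+1) - n(n+1)] a_k = (k - 3)(k + 4) a_k. The right side vanishes at k = 3, so the series with the parity of 3 terminates at degree 3.
Standard normalization (P_n(1) = 1): leading coefficient (2n)!/(2^n (n!)^2) = 720/(8*36) = 5/2, so a_3 = 5/2. Work downward with a_k = (k+1)(k+2) a_{k+2} / ((k - 3)(k + 4)):
  a_1 = (2)(3)(5/2) / ((1 - 3)(1 + 4)) = 15/(-10) = -3/2
Hence P_3(x) = 5 x^3/2 - 3 x/2.

P_3(x); series = 5 x^3/2 - 3 x/2
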